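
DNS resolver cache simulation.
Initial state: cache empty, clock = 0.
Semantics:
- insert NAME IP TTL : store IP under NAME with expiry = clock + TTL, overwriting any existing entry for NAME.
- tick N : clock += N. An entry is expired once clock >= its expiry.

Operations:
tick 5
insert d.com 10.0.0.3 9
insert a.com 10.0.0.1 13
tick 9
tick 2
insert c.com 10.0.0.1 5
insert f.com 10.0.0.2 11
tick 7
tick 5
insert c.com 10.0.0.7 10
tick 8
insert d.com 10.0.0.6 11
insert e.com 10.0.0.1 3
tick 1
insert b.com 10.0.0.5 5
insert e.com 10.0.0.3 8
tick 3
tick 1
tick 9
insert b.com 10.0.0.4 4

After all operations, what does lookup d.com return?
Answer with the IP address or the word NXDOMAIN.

Answer: NXDOMAIN

Derivation:
Op 1: tick 5 -> clock=5.
Op 2: insert d.com -> 10.0.0.3 (expiry=5+9=14). clock=5
Op 3: insert a.com -> 10.0.0.1 (expiry=5+13=18). clock=5
Op 4: tick 9 -> clock=14. purged={d.com}
Op 5: tick 2 -> clock=16.
Op 6: insert c.com -> 10.0.0.1 (expiry=16+5=21). clock=16
Op 7: insert f.com -> 10.0.0.2 (expiry=16+11=27). clock=16
Op 8: tick 7 -> clock=23. purged={a.com,c.com}
Op 9: tick 5 -> clock=28. purged={f.com}
Op 10: insert c.com -> 10.0.0.7 (expiry=28+10=38). clock=28
Op 11: tick 8 -> clock=36.
Op 12: insert d.com -> 10.0.0.6 (expiry=36+11=47). clock=36
Op 13: insert e.com -> 10.0.0.1 (expiry=36+3=39). clock=36
Op 14: tick 1 -> clock=37.
Op 15: insert b.com -> 10.0.0.5 (expiry=37+5=42). clock=37
Op 16: insert e.com -> 10.0.0.3 (expiry=37+8=45). clock=37
Op 17: tick 3 -> clock=40. purged={c.com}
Op 18: tick 1 -> clock=41.
Op 19: tick 9 -> clock=50. purged={b.com,d.com,e.com}
Op 20: insert b.com -> 10.0.0.4 (expiry=50+4=54). clock=50
lookup d.com: not in cache (expired or never inserted)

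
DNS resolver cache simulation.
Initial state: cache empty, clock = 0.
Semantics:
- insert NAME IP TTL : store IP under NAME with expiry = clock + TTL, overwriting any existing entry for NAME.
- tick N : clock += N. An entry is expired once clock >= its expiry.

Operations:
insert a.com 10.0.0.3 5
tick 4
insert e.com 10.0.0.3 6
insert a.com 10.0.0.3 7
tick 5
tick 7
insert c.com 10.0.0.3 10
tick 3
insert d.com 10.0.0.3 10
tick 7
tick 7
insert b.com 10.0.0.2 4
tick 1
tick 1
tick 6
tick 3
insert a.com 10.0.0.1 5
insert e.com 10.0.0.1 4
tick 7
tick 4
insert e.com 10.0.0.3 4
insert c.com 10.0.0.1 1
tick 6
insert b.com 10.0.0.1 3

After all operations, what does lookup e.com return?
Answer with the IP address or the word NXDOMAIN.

Answer: NXDOMAIN

Derivation:
Op 1: insert a.com -> 10.0.0.3 (expiry=0+5=5). clock=0
Op 2: tick 4 -> clock=4.
Op 3: insert e.com -> 10.0.0.3 (expiry=4+6=10). clock=4
Op 4: insert a.com -> 10.0.0.3 (expiry=4+7=11). clock=4
Op 5: tick 5 -> clock=9.
Op 6: tick 7 -> clock=16. purged={a.com,e.com}
Op 7: insert c.com -> 10.0.0.3 (expiry=16+10=26). clock=16
Op 8: tick 3 -> clock=19.
Op 9: insert d.com -> 10.0.0.3 (expiry=19+10=29). clock=19
Op 10: tick 7 -> clock=26. purged={c.com}
Op 11: tick 7 -> clock=33. purged={d.com}
Op 12: insert b.com -> 10.0.0.2 (expiry=33+4=37). clock=33
Op 13: tick 1 -> clock=34.
Op 14: tick 1 -> clock=35.
Op 15: tick 6 -> clock=41. purged={b.com}
Op 16: tick 3 -> clock=44.
Op 17: insert a.com -> 10.0.0.1 (expiry=44+5=49). clock=44
Op 18: insert e.com -> 10.0.0.1 (expiry=44+4=48). clock=44
Op 19: tick 7 -> clock=51. purged={a.com,e.com}
Op 20: tick 4 -> clock=55.
Op 21: insert e.com -> 10.0.0.3 (expiry=55+4=59). clock=55
Op 22: insert c.com -> 10.0.0.1 (expiry=55+1=56). clock=55
Op 23: tick 6 -> clock=61. purged={c.com,e.com}
Op 24: insert b.com -> 10.0.0.1 (expiry=61+3=64). clock=61
lookup e.com: not in cache (expired or never inserted)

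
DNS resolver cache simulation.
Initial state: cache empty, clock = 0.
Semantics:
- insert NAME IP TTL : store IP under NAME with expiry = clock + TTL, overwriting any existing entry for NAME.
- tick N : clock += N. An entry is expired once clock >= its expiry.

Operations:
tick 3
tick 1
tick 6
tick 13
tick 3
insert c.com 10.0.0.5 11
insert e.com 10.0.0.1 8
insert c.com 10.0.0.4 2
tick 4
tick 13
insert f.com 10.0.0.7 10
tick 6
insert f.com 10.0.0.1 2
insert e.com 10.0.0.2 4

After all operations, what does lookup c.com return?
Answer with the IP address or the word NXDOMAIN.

Answer: NXDOMAIN

Derivation:
Op 1: tick 3 -> clock=3.
Op 2: tick 1 -> clock=4.
Op 3: tick 6 -> clock=10.
Op 4: tick 13 -> clock=23.
Op 5: tick 3 -> clock=26.
Op 6: insert c.com -> 10.0.0.5 (expiry=26+11=37). clock=26
Op 7: insert e.com -> 10.0.0.1 (expiry=26+8=34). clock=26
Op 8: insert c.com -> 10.0.0.4 (expiry=26+2=28). clock=26
Op 9: tick 4 -> clock=30. purged={c.com}
Op 10: tick 13 -> clock=43. purged={e.com}
Op 11: insert f.com -> 10.0.0.7 (expiry=43+10=53). clock=43
Op 12: tick 6 -> clock=49.
Op 13: insert f.com -> 10.0.0.1 (expiry=49+2=51). clock=49
Op 14: insert e.com -> 10.0.0.2 (expiry=49+4=53). clock=49
lookup c.com: not in cache (expired or never inserted)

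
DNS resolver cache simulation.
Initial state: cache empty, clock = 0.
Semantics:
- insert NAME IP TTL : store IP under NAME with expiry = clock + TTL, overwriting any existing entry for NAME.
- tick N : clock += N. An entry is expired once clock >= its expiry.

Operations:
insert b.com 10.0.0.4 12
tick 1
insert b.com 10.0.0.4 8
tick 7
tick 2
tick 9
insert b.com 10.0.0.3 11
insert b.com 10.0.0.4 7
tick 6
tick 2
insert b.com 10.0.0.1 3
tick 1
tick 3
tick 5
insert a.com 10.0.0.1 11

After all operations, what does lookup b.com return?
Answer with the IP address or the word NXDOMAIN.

Answer: NXDOMAIN

Derivation:
Op 1: insert b.com -> 10.0.0.4 (expiry=0+12=12). clock=0
Op 2: tick 1 -> clock=1.
Op 3: insert b.com -> 10.0.0.4 (expiry=1+8=9). clock=1
Op 4: tick 7 -> clock=8.
Op 5: tick 2 -> clock=10. purged={b.com}
Op 6: tick 9 -> clock=19.
Op 7: insert b.com -> 10.0.0.3 (expiry=19+11=30). clock=19
Op 8: insert b.com -> 10.0.0.4 (expiry=19+7=26). clock=19
Op 9: tick 6 -> clock=25.
Op 10: tick 2 -> clock=27. purged={b.com}
Op 11: insert b.com -> 10.0.0.1 (expiry=27+3=30). clock=27
Op 12: tick 1 -> clock=28.
Op 13: tick 3 -> clock=31. purged={b.com}
Op 14: tick 5 -> clock=36.
Op 15: insert a.com -> 10.0.0.1 (expiry=36+11=47). clock=36
lookup b.com: not in cache (expired or never inserted)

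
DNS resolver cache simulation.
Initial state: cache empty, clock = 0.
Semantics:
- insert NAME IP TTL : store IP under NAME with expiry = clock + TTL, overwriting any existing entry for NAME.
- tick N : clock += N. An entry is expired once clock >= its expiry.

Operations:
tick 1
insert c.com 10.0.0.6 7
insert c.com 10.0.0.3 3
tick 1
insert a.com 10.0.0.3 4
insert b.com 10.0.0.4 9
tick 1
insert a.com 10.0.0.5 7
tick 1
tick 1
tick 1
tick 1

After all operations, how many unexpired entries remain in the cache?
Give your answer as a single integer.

Op 1: tick 1 -> clock=1.
Op 2: insert c.com -> 10.0.0.6 (expiry=1+7=8). clock=1
Op 3: insert c.com -> 10.0.0.3 (expiry=1+3=4). clock=1
Op 4: tick 1 -> clock=2.
Op 5: insert a.com -> 10.0.0.3 (expiry=2+4=6). clock=2
Op 6: insert b.com -> 10.0.0.4 (expiry=2+9=11). clock=2
Op 7: tick 1 -> clock=3.
Op 8: insert a.com -> 10.0.0.5 (expiry=3+7=10). clock=3
Op 9: tick 1 -> clock=4. purged={c.com}
Op 10: tick 1 -> clock=5.
Op 11: tick 1 -> clock=6.
Op 12: tick 1 -> clock=7.
Final cache (unexpired): {a.com,b.com} -> size=2

Answer: 2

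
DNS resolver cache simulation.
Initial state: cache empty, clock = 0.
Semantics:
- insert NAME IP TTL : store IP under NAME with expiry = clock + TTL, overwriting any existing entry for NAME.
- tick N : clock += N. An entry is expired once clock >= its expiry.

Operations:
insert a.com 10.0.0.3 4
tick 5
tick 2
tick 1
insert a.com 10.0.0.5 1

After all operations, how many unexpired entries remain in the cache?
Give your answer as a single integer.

Answer: 1

Derivation:
Op 1: insert a.com -> 10.0.0.3 (expiry=0+4=4). clock=0
Op 2: tick 5 -> clock=5. purged={a.com}
Op 3: tick 2 -> clock=7.
Op 4: tick 1 -> clock=8.
Op 5: insert a.com -> 10.0.0.5 (expiry=8+1=9). clock=8
Final cache (unexpired): {a.com} -> size=1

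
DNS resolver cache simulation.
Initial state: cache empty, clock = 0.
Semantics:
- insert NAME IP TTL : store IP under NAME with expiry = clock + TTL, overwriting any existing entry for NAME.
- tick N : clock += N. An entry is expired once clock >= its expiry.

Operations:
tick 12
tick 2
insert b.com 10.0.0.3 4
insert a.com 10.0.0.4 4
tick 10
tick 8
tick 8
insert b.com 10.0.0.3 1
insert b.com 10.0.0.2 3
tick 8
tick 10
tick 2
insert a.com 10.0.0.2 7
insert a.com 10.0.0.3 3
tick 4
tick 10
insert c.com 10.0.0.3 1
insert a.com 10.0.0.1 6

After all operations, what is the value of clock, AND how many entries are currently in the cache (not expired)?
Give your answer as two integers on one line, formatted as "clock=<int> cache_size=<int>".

Answer: clock=74 cache_size=2

Derivation:
Op 1: tick 12 -> clock=12.
Op 2: tick 2 -> clock=14.
Op 3: insert b.com -> 10.0.0.3 (expiry=14+4=18). clock=14
Op 4: insert a.com -> 10.0.0.4 (expiry=14+4=18). clock=14
Op 5: tick 10 -> clock=24. purged={a.com,b.com}
Op 6: tick 8 -> clock=32.
Op 7: tick 8 -> clock=40.
Op 8: insert b.com -> 10.0.0.3 (expiry=40+1=41). clock=40
Op 9: insert b.com -> 10.0.0.2 (expiry=40+3=43). clock=40
Op 10: tick 8 -> clock=48. purged={b.com}
Op 11: tick 10 -> clock=58.
Op 12: tick 2 -> clock=60.
Op 13: insert a.com -> 10.0.0.2 (expiry=60+7=67). clock=60
Op 14: insert a.com -> 10.0.0.3 (expiry=60+3=63). clock=60
Op 15: tick 4 -> clock=64. purged={a.com}
Op 16: tick 10 -> clock=74.
Op 17: insert c.com -> 10.0.0.3 (expiry=74+1=75). clock=74
Op 18: insert a.com -> 10.0.0.1 (expiry=74+6=80). clock=74
Final clock = 74
Final cache (unexpired): {a.com,c.com} -> size=2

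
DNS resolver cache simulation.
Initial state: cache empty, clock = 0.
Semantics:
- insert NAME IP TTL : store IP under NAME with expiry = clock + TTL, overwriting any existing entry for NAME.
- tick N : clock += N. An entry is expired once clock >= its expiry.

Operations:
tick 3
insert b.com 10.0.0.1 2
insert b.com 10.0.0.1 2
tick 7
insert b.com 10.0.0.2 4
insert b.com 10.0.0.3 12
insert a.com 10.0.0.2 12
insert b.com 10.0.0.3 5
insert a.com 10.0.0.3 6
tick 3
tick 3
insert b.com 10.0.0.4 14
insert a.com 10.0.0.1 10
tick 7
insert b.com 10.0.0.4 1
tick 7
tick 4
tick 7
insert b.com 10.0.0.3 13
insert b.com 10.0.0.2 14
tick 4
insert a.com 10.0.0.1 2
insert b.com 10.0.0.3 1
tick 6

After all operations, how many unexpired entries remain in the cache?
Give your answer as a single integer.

Answer: 0

Derivation:
Op 1: tick 3 -> clock=3.
Op 2: insert b.com -> 10.0.0.1 (expiry=3+2=5). clock=3
Op 3: insert b.com -> 10.0.0.1 (expiry=3+2=5). clock=3
Op 4: tick 7 -> clock=10. purged={b.com}
Op 5: insert b.com -> 10.0.0.2 (expiry=10+4=14). clock=10
Op 6: insert b.com -> 10.0.0.3 (expiry=10+12=22). clock=10
Op 7: insert a.com -> 10.0.0.2 (expiry=10+12=22). clock=10
Op 8: insert b.com -> 10.0.0.3 (expiry=10+5=15). clock=10
Op 9: insert a.com -> 10.0.0.3 (expiry=10+6=16). clock=10
Op 10: tick 3 -> clock=13.
Op 11: tick 3 -> clock=16. purged={a.com,b.com}
Op 12: insert b.com -> 10.0.0.4 (expiry=16+14=30). clock=16
Op 13: insert a.com -> 10.0.0.1 (expiry=16+10=26). clock=16
Op 14: tick 7 -> clock=23.
Op 15: insert b.com -> 10.0.0.4 (expiry=23+1=24). clock=23
Op 16: tick 7 -> clock=30. purged={a.com,b.com}
Op 17: tick 4 -> clock=34.
Op 18: tick 7 -> clock=41.
Op 19: insert b.com -> 10.0.0.3 (expiry=41+13=54). clock=41
Op 20: insert b.com -> 10.0.0.2 (expiry=41+14=55). clock=41
Op 21: tick 4 -> clock=45.
Op 22: insert a.com -> 10.0.0.1 (expiry=45+2=47). clock=45
Op 23: insert b.com -> 10.0.0.3 (expiry=45+1=46). clock=45
Op 24: tick 6 -> clock=51. purged={a.com,b.com}
Final cache (unexpired): {} -> size=0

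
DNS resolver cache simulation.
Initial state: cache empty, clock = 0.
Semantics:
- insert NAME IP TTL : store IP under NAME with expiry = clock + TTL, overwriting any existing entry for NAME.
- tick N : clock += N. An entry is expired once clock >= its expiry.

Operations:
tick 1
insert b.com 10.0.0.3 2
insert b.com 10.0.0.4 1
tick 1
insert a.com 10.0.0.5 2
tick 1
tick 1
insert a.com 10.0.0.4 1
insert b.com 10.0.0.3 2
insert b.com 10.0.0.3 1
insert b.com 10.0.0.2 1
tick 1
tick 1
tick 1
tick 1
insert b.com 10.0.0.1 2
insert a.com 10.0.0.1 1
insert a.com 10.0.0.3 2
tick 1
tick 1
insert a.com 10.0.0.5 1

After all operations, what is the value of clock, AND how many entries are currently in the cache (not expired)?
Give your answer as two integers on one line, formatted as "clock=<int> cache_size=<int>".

Answer: clock=10 cache_size=1

Derivation:
Op 1: tick 1 -> clock=1.
Op 2: insert b.com -> 10.0.0.3 (expiry=1+2=3). clock=1
Op 3: insert b.com -> 10.0.0.4 (expiry=1+1=2). clock=1
Op 4: tick 1 -> clock=2. purged={b.com}
Op 5: insert a.com -> 10.0.0.5 (expiry=2+2=4). clock=2
Op 6: tick 1 -> clock=3.
Op 7: tick 1 -> clock=4. purged={a.com}
Op 8: insert a.com -> 10.0.0.4 (expiry=4+1=5). clock=4
Op 9: insert b.com -> 10.0.0.3 (expiry=4+2=6). clock=4
Op 10: insert b.com -> 10.0.0.3 (expiry=4+1=5). clock=4
Op 11: insert b.com -> 10.0.0.2 (expiry=4+1=5). clock=4
Op 12: tick 1 -> clock=5. purged={a.com,b.com}
Op 13: tick 1 -> clock=6.
Op 14: tick 1 -> clock=7.
Op 15: tick 1 -> clock=8.
Op 16: insert b.com -> 10.0.0.1 (expiry=8+2=10). clock=8
Op 17: insert a.com -> 10.0.0.1 (expiry=8+1=9). clock=8
Op 18: insert a.com -> 10.0.0.3 (expiry=8+2=10). clock=8
Op 19: tick 1 -> clock=9.
Op 20: tick 1 -> clock=10. purged={a.com,b.com}
Op 21: insert a.com -> 10.0.0.5 (expiry=10+1=11). clock=10
Final clock = 10
Final cache (unexpired): {a.com} -> size=1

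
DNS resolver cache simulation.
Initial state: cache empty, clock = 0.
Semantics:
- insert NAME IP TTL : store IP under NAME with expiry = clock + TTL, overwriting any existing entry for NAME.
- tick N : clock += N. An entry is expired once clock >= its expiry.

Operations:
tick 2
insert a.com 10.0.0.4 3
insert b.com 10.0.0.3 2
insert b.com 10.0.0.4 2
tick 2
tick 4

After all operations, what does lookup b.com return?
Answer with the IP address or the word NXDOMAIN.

Op 1: tick 2 -> clock=2.
Op 2: insert a.com -> 10.0.0.4 (expiry=2+3=5). clock=2
Op 3: insert b.com -> 10.0.0.3 (expiry=2+2=4). clock=2
Op 4: insert b.com -> 10.0.0.4 (expiry=2+2=4). clock=2
Op 5: tick 2 -> clock=4. purged={b.com}
Op 6: tick 4 -> clock=8. purged={a.com}
lookup b.com: not in cache (expired or never inserted)

Answer: NXDOMAIN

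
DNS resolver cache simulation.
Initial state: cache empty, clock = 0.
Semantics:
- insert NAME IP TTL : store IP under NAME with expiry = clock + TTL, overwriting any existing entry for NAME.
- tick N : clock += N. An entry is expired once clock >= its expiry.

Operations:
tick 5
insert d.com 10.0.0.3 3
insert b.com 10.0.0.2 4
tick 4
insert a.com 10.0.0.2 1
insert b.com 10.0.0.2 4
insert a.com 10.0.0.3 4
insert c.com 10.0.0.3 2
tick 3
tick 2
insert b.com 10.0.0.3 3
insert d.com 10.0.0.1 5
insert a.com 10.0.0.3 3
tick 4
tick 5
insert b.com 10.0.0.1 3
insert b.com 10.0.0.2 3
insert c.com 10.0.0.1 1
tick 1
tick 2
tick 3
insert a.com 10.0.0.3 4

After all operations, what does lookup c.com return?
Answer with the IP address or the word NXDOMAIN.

Op 1: tick 5 -> clock=5.
Op 2: insert d.com -> 10.0.0.3 (expiry=5+3=8). clock=5
Op 3: insert b.com -> 10.0.0.2 (expiry=5+4=9). clock=5
Op 4: tick 4 -> clock=9. purged={b.com,d.com}
Op 5: insert a.com -> 10.0.0.2 (expiry=9+1=10). clock=9
Op 6: insert b.com -> 10.0.0.2 (expiry=9+4=13). clock=9
Op 7: insert a.com -> 10.0.0.3 (expiry=9+4=13). clock=9
Op 8: insert c.com -> 10.0.0.3 (expiry=9+2=11). clock=9
Op 9: tick 3 -> clock=12. purged={c.com}
Op 10: tick 2 -> clock=14. purged={a.com,b.com}
Op 11: insert b.com -> 10.0.0.3 (expiry=14+3=17). clock=14
Op 12: insert d.com -> 10.0.0.1 (expiry=14+5=19). clock=14
Op 13: insert a.com -> 10.0.0.3 (expiry=14+3=17). clock=14
Op 14: tick 4 -> clock=18. purged={a.com,b.com}
Op 15: tick 5 -> clock=23. purged={d.com}
Op 16: insert b.com -> 10.0.0.1 (expiry=23+3=26). clock=23
Op 17: insert b.com -> 10.0.0.2 (expiry=23+3=26). clock=23
Op 18: insert c.com -> 10.0.0.1 (expiry=23+1=24). clock=23
Op 19: tick 1 -> clock=24. purged={c.com}
Op 20: tick 2 -> clock=26. purged={b.com}
Op 21: tick 3 -> clock=29.
Op 22: insert a.com -> 10.0.0.3 (expiry=29+4=33). clock=29
lookup c.com: not in cache (expired or never inserted)

Answer: NXDOMAIN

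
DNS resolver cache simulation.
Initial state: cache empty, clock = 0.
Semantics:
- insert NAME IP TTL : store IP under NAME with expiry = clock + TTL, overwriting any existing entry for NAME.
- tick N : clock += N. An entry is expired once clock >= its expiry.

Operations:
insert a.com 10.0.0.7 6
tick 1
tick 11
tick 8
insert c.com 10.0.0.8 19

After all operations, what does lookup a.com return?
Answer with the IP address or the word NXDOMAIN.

Answer: NXDOMAIN

Derivation:
Op 1: insert a.com -> 10.0.0.7 (expiry=0+6=6). clock=0
Op 2: tick 1 -> clock=1.
Op 3: tick 11 -> clock=12. purged={a.com}
Op 4: tick 8 -> clock=20.
Op 5: insert c.com -> 10.0.0.8 (expiry=20+19=39). clock=20
lookup a.com: not in cache (expired or never inserted)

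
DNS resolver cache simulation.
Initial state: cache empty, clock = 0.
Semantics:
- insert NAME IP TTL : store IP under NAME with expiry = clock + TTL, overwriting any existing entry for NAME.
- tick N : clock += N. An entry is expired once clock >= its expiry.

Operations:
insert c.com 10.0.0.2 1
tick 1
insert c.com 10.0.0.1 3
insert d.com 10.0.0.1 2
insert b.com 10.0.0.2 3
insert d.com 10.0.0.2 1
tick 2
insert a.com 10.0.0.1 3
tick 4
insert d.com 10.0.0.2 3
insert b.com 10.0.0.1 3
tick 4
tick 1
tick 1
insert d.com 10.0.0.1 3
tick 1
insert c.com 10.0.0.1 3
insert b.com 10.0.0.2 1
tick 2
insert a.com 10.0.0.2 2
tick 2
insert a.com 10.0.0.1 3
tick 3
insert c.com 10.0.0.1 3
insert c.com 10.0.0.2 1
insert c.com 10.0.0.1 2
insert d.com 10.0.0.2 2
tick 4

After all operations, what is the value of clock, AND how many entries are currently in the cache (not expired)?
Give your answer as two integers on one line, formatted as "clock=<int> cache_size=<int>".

Op 1: insert c.com -> 10.0.0.2 (expiry=0+1=1). clock=0
Op 2: tick 1 -> clock=1. purged={c.com}
Op 3: insert c.com -> 10.0.0.1 (expiry=1+3=4). clock=1
Op 4: insert d.com -> 10.0.0.1 (expiry=1+2=3). clock=1
Op 5: insert b.com -> 10.0.0.2 (expiry=1+3=4). clock=1
Op 6: insert d.com -> 10.0.0.2 (expiry=1+1=2). clock=1
Op 7: tick 2 -> clock=3. purged={d.com}
Op 8: insert a.com -> 10.0.0.1 (expiry=3+3=6). clock=3
Op 9: tick 4 -> clock=7. purged={a.com,b.com,c.com}
Op 10: insert d.com -> 10.0.0.2 (expiry=7+3=10). clock=7
Op 11: insert b.com -> 10.0.0.1 (expiry=7+3=10). clock=7
Op 12: tick 4 -> clock=11. purged={b.com,d.com}
Op 13: tick 1 -> clock=12.
Op 14: tick 1 -> clock=13.
Op 15: insert d.com -> 10.0.0.1 (expiry=13+3=16). clock=13
Op 16: tick 1 -> clock=14.
Op 17: insert c.com -> 10.0.0.1 (expiry=14+3=17). clock=14
Op 18: insert b.com -> 10.0.0.2 (expiry=14+1=15). clock=14
Op 19: tick 2 -> clock=16. purged={b.com,d.com}
Op 20: insert a.com -> 10.0.0.2 (expiry=16+2=18). clock=16
Op 21: tick 2 -> clock=18. purged={a.com,c.com}
Op 22: insert a.com -> 10.0.0.1 (expiry=18+3=21). clock=18
Op 23: tick 3 -> clock=21. purged={a.com}
Op 24: insert c.com -> 10.0.0.1 (expiry=21+3=24). clock=21
Op 25: insert c.com -> 10.0.0.2 (expiry=21+1=22). clock=21
Op 26: insert c.com -> 10.0.0.1 (expiry=21+2=23). clock=21
Op 27: insert d.com -> 10.0.0.2 (expiry=21+2=23). clock=21
Op 28: tick 4 -> clock=25. purged={c.com,d.com}
Final clock = 25
Final cache (unexpired): {} -> size=0

Answer: clock=25 cache_size=0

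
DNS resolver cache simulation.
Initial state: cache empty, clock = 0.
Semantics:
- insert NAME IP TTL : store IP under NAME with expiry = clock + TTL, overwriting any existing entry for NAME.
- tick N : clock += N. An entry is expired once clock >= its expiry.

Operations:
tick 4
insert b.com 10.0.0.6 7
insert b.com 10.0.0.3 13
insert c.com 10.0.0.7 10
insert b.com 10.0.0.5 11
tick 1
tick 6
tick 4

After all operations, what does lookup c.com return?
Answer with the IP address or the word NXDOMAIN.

Answer: NXDOMAIN

Derivation:
Op 1: tick 4 -> clock=4.
Op 2: insert b.com -> 10.0.0.6 (expiry=4+7=11). clock=4
Op 3: insert b.com -> 10.0.0.3 (expiry=4+13=17). clock=4
Op 4: insert c.com -> 10.0.0.7 (expiry=4+10=14). clock=4
Op 5: insert b.com -> 10.0.0.5 (expiry=4+11=15). clock=4
Op 6: tick 1 -> clock=5.
Op 7: tick 6 -> clock=11.
Op 8: tick 4 -> clock=15. purged={b.com,c.com}
lookup c.com: not in cache (expired or never inserted)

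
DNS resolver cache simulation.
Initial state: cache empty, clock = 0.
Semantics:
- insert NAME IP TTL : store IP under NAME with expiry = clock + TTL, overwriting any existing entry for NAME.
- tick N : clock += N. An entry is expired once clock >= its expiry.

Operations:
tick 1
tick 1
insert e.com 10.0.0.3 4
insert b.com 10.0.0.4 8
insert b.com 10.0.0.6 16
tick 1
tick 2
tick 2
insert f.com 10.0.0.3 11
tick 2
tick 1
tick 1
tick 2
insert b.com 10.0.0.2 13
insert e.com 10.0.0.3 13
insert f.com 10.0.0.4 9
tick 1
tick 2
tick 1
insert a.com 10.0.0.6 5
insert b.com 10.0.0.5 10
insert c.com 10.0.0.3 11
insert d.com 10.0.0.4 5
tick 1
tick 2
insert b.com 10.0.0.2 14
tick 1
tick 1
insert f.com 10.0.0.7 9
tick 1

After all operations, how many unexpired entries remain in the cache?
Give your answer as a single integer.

Op 1: tick 1 -> clock=1.
Op 2: tick 1 -> clock=2.
Op 3: insert e.com -> 10.0.0.3 (expiry=2+4=6). clock=2
Op 4: insert b.com -> 10.0.0.4 (expiry=2+8=10). clock=2
Op 5: insert b.com -> 10.0.0.6 (expiry=2+16=18). clock=2
Op 6: tick 1 -> clock=3.
Op 7: tick 2 -> clock=5.
Op 8: tick 2 -> clock=7. purged={e.com}
Op 9: insert f.com -> 10.0.0.3 (expiry=7+11=18). clock=7
Op 10: tick 2 -> clock=9.
Op 11: tick 1 -> clock=10.
Op 12: tick 1 -> clock=11.
Op 13: tick 2 -> clock=13.
Op 14: insert b.com -> 10.0.0.2 (expiry=13+13=26). clock=13
Op 15: insert e.com -> 10.0.0.3 (expiry=13+13=26). clock=13
Op 16: insert f.com -> 10.0.0.4 (expiry=13+9=22). clock=13
Op 17: tick 1 -> clock=14.
Op 18: tick 2 -> clock=16.
Op 19: tick 1 -> clock=17.
Op 20: insert a.com -> 10.0.0.6 (expiry=17+5=22). clock=17
Op 21: insert b.com -> 10.0.0.5 (expiry=17+10=27). clock=17
Op 22: insert c.com -> 10.0.0.3 (expiry=17+11=28). clock=17
Op 23: insert d.com -> 10.0.0.4 (expiry=17+5=22). clock=17
Op 24: tick 1 -> clock=18.
Op 25: tick 2 -> clock=20.
Op 26: insert b.com -> 10.0.0.2 (expiry=20+14=34). clock=20
Op 27: tick 1 -> clock=21.
Op 28: tick 1 -> clock=22. purged={a.com,d.com,f.com}
Op 29: insert f.com -> 10.0.0.7 (expiry=22+9=31). clock=22
Op 30: tick 1 -> clock=23.
Final cache (unexpired): {b.com,c.com,e.com,f.com} -> size=4

Answer: 4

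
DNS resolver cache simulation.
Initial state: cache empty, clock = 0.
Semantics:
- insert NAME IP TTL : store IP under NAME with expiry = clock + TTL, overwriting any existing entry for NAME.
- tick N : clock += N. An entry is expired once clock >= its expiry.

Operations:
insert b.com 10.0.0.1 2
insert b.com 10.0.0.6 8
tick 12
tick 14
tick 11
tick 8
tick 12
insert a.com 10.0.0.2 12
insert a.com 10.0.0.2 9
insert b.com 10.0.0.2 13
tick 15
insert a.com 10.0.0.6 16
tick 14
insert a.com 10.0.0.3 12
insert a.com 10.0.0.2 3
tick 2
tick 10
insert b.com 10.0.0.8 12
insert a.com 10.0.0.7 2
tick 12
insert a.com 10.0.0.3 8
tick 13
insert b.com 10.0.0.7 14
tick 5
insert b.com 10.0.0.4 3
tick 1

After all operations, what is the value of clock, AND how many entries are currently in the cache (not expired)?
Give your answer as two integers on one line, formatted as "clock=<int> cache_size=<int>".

Answer: clock=129 cache_size=1

Derivation:
Op 1: insert b.com -> 10.0.0.1 (expiry=0+2=2). clock=0
Op 2: insert b.com -> 10.0.0.6 (expiry=0+8=8). clock=0
Op 3: tick 12 -> clock=12. purged={b.com}
Op 4: tick 14 -> clock=26.
Op 5: tick 11 -> clock=37.
Op 6: tick 8 -> clock=45.
Op 7: tick 12 -> clock=57.
Op 8: insert a.com -> 10.0.0.2 (expiry=57+12=69). clock=57
Op 9: insert a.com -> 10.0.0.2 (expiry=57+9=66). clock=57
Op 10: insert b.com -> 10.0.0.2 (expiry=57+13=70). clock=57
Op 11: tick 15 -> clock=72. purged={a.com,b.com}
Op 12: insert a.com -> 10.0.0.6 (expiry=72+16=88). clock=72
Op 13: tick 14 -> clock=86.
Op 14: insert a.com -> 10.0.0.3 (expiry=86+12=98). clock=86
Op 15: insert a.com -> 10.0.0.2 (expiry=86+3=89). clock=86
Op 16: tick 2 -> clock=88.
Op 17: tick 10 -> clock=98. purged={a.com}
Op 18: insert b.com -> 10.0.0.8 (expiry=98+12=110). clock=98
Op 19: insert a.com -> 10.0.0.7 (expiry=98+2=100). clock=98
Op 20: tick 12 -> clock=110. purged={a.com,b.com}
Op 21: insert a.com -> 10.0.0.3 (expiry=110+8=118). clock=110
Op 22: tick 13 -> clock=123. purged={a.com}
Op 23: insert b.com -> 10.0.0.7 (expiry=123+14=137). clock=123
Op 24: tick 5 -> clock=128.
Op 25: insert b.com -> 10.0.0.4 (expiry=128+3=131). clock=128
Op 26: tick 1 -> clock=129.
Final clock = 129
Final cache (unexpired): {b.com} -> size=1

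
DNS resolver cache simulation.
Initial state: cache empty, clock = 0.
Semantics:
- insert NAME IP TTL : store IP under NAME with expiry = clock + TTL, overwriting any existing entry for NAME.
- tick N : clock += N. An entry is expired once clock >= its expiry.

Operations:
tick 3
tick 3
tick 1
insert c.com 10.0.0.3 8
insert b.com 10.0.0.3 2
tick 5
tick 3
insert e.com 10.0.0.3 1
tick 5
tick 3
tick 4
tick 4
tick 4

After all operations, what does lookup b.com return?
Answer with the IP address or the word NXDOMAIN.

Answer: NXDOMAIN

Derivation:
Op 1: tick 3 -> clock=3.
Op 2: tick 3 -> clock=6.
Op 3: tick 1 -> clock=7.
Op 4: insert c.com -> 10.0.0.3 (expiry=7+8=15). clock=7
Op 5: insert b.com -> 10.0.0.3 (expiry=7+2=9). clock=7
Op 6: tick 5 -> clock=12. purged={b.com}
Op 7: tick 3 -> clock=15. purged={c.com}
Op 8: insert e.com -> 10.0.0.3 (expiry=15+1=16). clock=15
Op 9: tick 5 -> clock=20. purged={e.com}
Op 10: tick 3 -> clock=23.
Op 11: tick 4 -> clock=27.
Op 12: tick 4 -> clock=31.
Op 13: tick 4 -> clock=35.
lookup b.com: not in cache (expired or never inserted)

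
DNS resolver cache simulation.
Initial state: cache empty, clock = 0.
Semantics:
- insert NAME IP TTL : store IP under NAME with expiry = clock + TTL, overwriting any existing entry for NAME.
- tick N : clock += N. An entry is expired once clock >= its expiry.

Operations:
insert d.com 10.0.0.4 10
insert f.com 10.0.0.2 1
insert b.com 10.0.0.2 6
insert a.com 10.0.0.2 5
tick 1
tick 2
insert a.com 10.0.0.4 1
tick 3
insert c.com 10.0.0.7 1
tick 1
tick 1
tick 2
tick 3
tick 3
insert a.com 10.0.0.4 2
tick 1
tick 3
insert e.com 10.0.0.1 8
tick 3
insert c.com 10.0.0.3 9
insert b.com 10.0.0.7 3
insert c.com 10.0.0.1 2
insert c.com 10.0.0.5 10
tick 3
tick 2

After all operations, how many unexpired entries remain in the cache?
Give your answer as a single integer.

Op 1: insert d.com -> 10.0.0.4 (expiry=0+10=10). clock=0
Op 2: insert f.com -> 10.0.0.2 (expiry=0+1=1). clock=0
Op 3: insert b.com -> 10.0.0.2 (expiry=0+6=6). clock=0
Op 4: insert a.com -> 10.0.0.2 (expiry=0+5=5). clock=0
Op 5: tick 1 -> clock=1. purged={f.com}
Op 6: tick 2 -> clock=3.
Op 7: insert a.com -> 10.0.0.4 (expiry=3+1=4). clock=3
Op 8: tick 3 -> clock=6. purged={a.com,b.com}
Op 9: insert c.com -> 10.0.0.7 (expiry=6+1=7). clock=6
Op 10: tick 1 -> clock=7. purged={c.com}
Op 11: tick 1 -> clock=8.
Op 12: tick 2 -> clock=10. purged={d.com}
Op 13: tick 3 -> clock=13.
Op 14: tick 3 -> clock=16.
Op 15: insert a.com -> 10.0.0.4 (expiry=16+2=18). clock=16
Op 16: tick 1 -> clock=17.
Op 17: tick 3 -> clock=20. purged={a.com}
Op 18: insert e.com -> 10.0.0.1 (expiry=20+8=28). clock=20
Op 19: tick 3 -> clock=23.
Op 20: insert c.com -> 10.0.0.3 (expiry=23+9=32). clock=23
Op 21: insert b.com -> 10.0.0.7 (expiry=23+3=26). clock=23
Op 22: insert c.com -> 10.0.0.1 (expiry=23+2=25). clock=23
Op 23: insert c.com -> 10.0.0.5 (expiry=23+10=33). clock=23
Op 24: tick 3 -> clock=26. purged={b.com}
Op 25: tick 2 -> clock=28. purged={e.com}
Final cache (unexpired): {c.com} -> size=1

Answer: 1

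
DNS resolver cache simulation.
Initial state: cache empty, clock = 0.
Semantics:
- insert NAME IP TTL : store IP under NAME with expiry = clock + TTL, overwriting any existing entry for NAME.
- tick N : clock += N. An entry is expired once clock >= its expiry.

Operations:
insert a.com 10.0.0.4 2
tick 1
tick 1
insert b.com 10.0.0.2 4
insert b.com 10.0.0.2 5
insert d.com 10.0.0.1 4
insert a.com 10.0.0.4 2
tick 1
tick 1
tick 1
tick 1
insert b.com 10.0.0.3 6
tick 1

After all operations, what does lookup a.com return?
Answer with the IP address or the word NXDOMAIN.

Op 1: insert a.com -> 10.0.0.4 (expiry=0+2=2). clock=0
Op 2: tick 1 -> clock=1.
Op 3: tick 1 -> clock=2. purged={a.com}
Op 4: insert b.com -> 10.0.0.2 (expiry=2+4=6). clock=2
Op 5: insert b.com -> 10.0.0.2 (expiry=2+5=7). clock=2
Op 6: insert d.com -> 10.0.0.1 (expiry=2+4=6). clock=2
Op 7: insert a.com -> 10.0.0.4 (expiry=2+2=4). clock=2
Op 8: tick 1 -> clock=3.
Op 9: tick 1 -> clock=4. purged={a.com}
Op 10: tick 1 -> clock=5.
Op 11: tick 1 -> clock=6. purged={d.com}
Op 12: insert b.com -> 10.0.0.3 (expiry=6+6=12). clock=6
Op 13: tick 1 -> clock=7.
lookup a.com: not in cache (expired or never inserted)

Answer: NXDOMAIN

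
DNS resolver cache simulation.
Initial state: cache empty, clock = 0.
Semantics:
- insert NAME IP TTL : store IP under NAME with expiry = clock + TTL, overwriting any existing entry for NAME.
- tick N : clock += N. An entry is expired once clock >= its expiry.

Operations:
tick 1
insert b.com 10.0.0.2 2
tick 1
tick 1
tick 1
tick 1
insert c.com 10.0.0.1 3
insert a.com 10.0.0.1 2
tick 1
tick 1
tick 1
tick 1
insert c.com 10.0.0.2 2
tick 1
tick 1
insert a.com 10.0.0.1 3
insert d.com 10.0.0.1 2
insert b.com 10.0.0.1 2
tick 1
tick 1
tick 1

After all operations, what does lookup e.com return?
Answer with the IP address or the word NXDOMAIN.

Answer: NXDOMAIN

Derivation:
Op 1: tick 1 -> clock=1.
Op 2: insert b.com -> 10.0.0.2 (expiry=1+2=3). clock=1
Op 3: tick 1 -> clock=2.
Op 4: tick 1 -> clock=3. purged={b.com}
Op 5: tick 1 -> clock=4.
Op 6: tick 1 -> clock=5.
Op 7: insert c.com -> 10.0.0.1 (expiry=5+3=8). clock=5
Op 8: insert a.com -> 10.0.0.1 (expiry=5+2=7). clock=5
Op 9: tick 1 -> clock=6.
Op 10: tick 1 -> clock=7. purged={a.com}
Op 11: tick 1 -> clock=8. purged={c.com}
Op 12: tick 1 -> clock=9.
Op 13: insert c.com -> 10.0.0.2 (expiry=9+2=11). clock=9
Op 14: tick 1 -> clock=10.
Op 15: tick 1 -> clock=11. purged={c.com}
Op 16: insert a.com -> 10.0.0.1 (expiry=11+3=14). clock=11
Op 17: insert d.com -> 10.0.0.1 (expiry=11+2=13). clock=11
Op 18: insert b.com -> 10.0.0.1 (expiry=11+2=13). clock=11
Op 19: tick 1 -> clock=12.
Op 20: tick 1 -> clock=13. purged={b.com,d.com}
Op 21: tick 1 -> clock=14. purged={a.com}
lookup e.com: not in cache (expired or never inserted)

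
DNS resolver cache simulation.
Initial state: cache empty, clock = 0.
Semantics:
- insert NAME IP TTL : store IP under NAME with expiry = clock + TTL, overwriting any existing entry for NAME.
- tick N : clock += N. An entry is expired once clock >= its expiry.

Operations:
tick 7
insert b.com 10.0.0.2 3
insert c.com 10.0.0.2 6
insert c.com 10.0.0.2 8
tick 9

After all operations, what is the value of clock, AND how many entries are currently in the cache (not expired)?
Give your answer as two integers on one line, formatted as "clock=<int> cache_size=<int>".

Op 1: tick 7 -> clock=7.
Op 2: insert b.com -> 10.0.0.2 (expiry=7+3=10). clock=7
Op 3: insert c.com -> 10.0.0.2 (expiry=7+6=13). clock=7
Op 4: insert c.com -> 10.0.0.2 (expiry=7+8=15). clock=7
Op 5: tick 9 -> clock=16. purged={b.com,c.com}
Final clock = 16
Final cache (unexpired): {} -> size=0

Answer: clock=16 cache_size=0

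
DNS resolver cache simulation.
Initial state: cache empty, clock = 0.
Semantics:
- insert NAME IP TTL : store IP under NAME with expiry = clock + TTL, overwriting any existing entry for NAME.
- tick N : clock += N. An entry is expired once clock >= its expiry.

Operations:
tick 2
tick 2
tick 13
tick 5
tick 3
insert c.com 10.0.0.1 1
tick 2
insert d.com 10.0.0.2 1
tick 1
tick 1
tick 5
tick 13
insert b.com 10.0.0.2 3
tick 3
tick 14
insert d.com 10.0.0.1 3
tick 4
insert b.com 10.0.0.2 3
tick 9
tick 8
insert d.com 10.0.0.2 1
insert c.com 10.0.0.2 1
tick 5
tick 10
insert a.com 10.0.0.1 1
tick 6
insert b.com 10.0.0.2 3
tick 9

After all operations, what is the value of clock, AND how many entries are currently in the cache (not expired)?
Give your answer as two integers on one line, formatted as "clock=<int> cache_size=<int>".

Answer: clock=115 cache_size=0

Derivation:
Op 1: tick 2 -> clock=2.
Op 2: tick 2 -> clock=4.
Op 3: tick 13 -> clock=17.
Op 4: tick 5 -> clock=22.
Op 5: tick 3 -> clock=25.
Op 6: insert c.com -> 10.0.0.1 (expiry=25+1=26). clock=25
Op 7: tick 2 -> clock=27. purged={c.com}
Op 8: insert d.com -> 10.0.0.2 (expiry=27+1=28). clock=27
Op 9: tick 1 -> clock=28. purged={d.com}
Op 10: tick 1 -> clock=29.
Op 11: tick 5 -> clock=34.
Op 12: tick 13 -> clock=47.
Op 13: insert b.com -> 10.0.0.2 (expiry=47+3=50). clock=47
Op 14: tick 3 -> clock=50. purged={b.com}
Op 15: tick 14 -> clock=64.
Op 16: insert d.com -> 10.0.0.1 (expiry=64+3=67). clock=64
Op 17: tick 4 -> clock=68. purged={d.com}
Op 18: insert b.com -> 10.0.0.2 (expiry=68+3=71). clock=68
Op 19: tick 9 -> clock=77. purged={b.com}
Op 20: tick 8 -> clock=85.
Op 21: insert d.com -> 10.0.0.2 (expiry=85+1=86). clock=85
Op 22: insert c.com -> 10.0.0.2 (expiry=85+1=86). clock=85
Op 23: tick 5 -> clock=90. purged={c.com,d.com}
Op 24: tick 10 -> clock=100.
Op 25: insert a.com -> 10.0.0.1 (expiry=100+1=101). clock=100
Op 26: tick 6 -> clock=106. purged={a.com}
Op 27: insert b.com -> 10.0.0.2 (expiry=106+3=109). clock=106
Op 28: tick 9 -> clock=115. purged={b.com}
Final clock = 115
Final cache (unexpired): {} -> size=0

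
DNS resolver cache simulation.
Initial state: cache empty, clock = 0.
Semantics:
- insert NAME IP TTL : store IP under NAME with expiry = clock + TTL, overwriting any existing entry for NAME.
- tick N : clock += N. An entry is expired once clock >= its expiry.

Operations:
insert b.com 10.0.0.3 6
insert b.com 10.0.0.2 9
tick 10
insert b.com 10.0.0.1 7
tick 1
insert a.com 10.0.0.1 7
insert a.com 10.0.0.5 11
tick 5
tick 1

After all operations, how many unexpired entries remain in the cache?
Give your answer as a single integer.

Answer: 1

Derivation:
Op 1: insert b.com -> 10.0.0.3 (expiry=0+6=6). clock=0
Op 2: insert b.com -> 10.0.0.2 (expiry=0+9=9). clock=0
Op 3: tick 10 -> clock=10. purged={b.com}
Op 4: insert b.com -> 10.0.0.1 (expiry=10+7=17). clock=10
Op 5: tick 1 -> clock=11.
Op 6: insert a.com -> 10.0.0.1 (expiry=11+7=18). clock=11
Op 7: insert a.com -> 10.0.0.5 (expiry=11+11=22). clock=11
Op 8: tick 5 -> clock=16.
Op 9: tick 1 -> clock=17. purged={b.com}
Final cache (unexpired): {a.com} -> size=1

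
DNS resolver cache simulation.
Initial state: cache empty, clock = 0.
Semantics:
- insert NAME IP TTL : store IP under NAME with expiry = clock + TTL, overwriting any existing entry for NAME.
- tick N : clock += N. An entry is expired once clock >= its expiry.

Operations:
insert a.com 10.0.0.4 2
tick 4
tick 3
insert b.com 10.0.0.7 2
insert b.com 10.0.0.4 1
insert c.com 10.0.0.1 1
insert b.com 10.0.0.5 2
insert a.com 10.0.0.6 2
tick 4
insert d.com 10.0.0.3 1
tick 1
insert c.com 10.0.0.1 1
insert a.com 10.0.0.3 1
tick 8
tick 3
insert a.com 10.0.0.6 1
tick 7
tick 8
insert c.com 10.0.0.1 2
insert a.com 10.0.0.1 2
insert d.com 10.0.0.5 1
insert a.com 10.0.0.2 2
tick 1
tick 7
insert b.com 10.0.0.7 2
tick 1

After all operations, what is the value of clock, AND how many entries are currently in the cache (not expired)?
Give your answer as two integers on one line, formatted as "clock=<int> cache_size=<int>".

Op 1: insert a.com -> 10.0.0.4 (expiry=0+2=2). clock=0
Op 2: tick 4 -> clock=4. purged={a.com}
Op 3: tick 3 -> clock=7.
Op 4: insert b.com -> 10.0.0.7 (expiry=7+2=9). clock=7
Op 5: insert b.com -> 10.0.0.4 (expiry=7+1=8). clock=7
Op 6: insert c.com -> 10.0.0.1 (expiry=7+1=8). clock=7
Op 7: insert b.com -> 10.0.0.5 (expiry=7+2=9). clock=7
Op 8: insert a.com -> 10.0.0.6 (expiry=7+2=9). clock=7
Op 9: tick 4 -> clock=11. purged={a.com,b.com,c.com}
Op 10: insert d.com -> 10.0.0.3 (expiry=11+1=12). clock=11
Op 11: tick 1 -> clock=12. purged={d.com}
Op 12: insert c.com -> 10.0.0.1 (expiry=12+1=13). clock=12
Op 13: insert a.com -> 10.0.0.3 (expiry=12+1=13). clock=12
Op 14: tick 8 -> clock=20. purged={a.com,c.com}
Op 15: tick 3 -> clock=23.
Op 16: insert a.com -> 10.0.0.6 (expiry=23+1=24). clock=23
Op 17: tick 7 -> clock=30. purged={a.com}
Op 18: tick 8 -> clock=38.
Op 19: insert c.com -> 10.0.0.1 (expiry=38+2=40). clock=38
Op 20: insert a.com -> 10.0.0.1 (expiry=38+2=40). clock=38
Op 21: insert d.com -> 10.0.0.5 (expiry=38+1=39). clock=38
Op 22: insert a.com -> 10.0.0.2 (expiry=38+2=40). clock=38
Op 23: tick 1 -> clock=39. purged={d.com}
Op 24: tick 7 -> clock=46. purged={a.com,c.com}
Op 25: insert b.com -> 10.0.0.7 (expiry=46+2=48). clock=46
Op 26: tick 1 -> clock=47.
Final clock = 47
Final cache (unexpired): {b.com} -> size=1

Answer: clock=47 cache_size=1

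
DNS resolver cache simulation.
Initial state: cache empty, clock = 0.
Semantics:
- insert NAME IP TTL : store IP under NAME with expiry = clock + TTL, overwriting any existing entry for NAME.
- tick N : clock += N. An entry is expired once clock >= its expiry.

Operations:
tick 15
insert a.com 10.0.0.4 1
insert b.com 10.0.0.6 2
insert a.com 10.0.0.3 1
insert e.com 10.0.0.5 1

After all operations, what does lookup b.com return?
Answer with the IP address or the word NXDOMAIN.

Answer: 10.0.0.6

Derivation:
Op 1: tick 15 -> clock=15.
Op 2: insert a.com -> 10.0.0.4 (expiry=15+1=16). clock=15
Op 3: insert b.com -> 10.0.0.6 (expiry=15+2=17). clock=15
Op 4: insert a.com -> 10.0.0.3 (expiry=15+1=16). clock=15
Op 5: insert e.com -> 10.0.0.5 (expiry=15+1=16). clock=15
lookup b.com: present, ip=10.0.0.6 expiry=17 > clock=15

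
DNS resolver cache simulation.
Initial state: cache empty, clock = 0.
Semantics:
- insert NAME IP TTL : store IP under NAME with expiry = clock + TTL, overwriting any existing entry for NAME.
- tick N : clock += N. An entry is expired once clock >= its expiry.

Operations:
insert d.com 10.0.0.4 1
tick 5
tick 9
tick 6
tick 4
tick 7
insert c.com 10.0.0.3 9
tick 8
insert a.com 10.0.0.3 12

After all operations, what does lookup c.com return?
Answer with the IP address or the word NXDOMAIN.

Answer: 10.0.0.3

Derivation:
Op 1: insert d.com -> 10.0.0.4 (expiry=0+1=1). clock=0
Op 2: tick 5 -> clock=5. purged={d.com}
Op 3: tick 9 -> clock=14.
Op 4: tick 6 -> clock=20.
Op 5: tick 4 -> clock=24.
Op 6: tick 7 -> clock=31.
Op 7: insert c.com -> 10.0.0.3 (expiry=31+9=40). clock=31
Op 8: tick 8 -> clock=39.
Op 9: insert a.com -> 10.0.0.3 (expiry=39+12=51). clock=39
lookup c.com: present, ip=10.0.0.3 expiry=40 > clock=39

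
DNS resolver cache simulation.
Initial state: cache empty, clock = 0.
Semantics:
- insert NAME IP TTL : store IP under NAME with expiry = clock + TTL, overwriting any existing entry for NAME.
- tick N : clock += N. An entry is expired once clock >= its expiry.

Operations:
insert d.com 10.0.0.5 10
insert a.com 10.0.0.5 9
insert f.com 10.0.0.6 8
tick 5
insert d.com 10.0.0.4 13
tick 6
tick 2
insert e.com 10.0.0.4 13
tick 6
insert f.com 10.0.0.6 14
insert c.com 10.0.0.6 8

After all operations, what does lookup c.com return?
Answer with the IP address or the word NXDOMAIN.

Answer: 10.0.0.6

Derivation:
Op 1: insert d.com -> 10.0.0.5 (expiry=0+10=10). clock=0
Op 2: insert a.com -> 10.0.0.5 (expiry=0+9=9). clock=0
Op 3: insert f.com -> 10.0.0.6 (expiry=0+8=8). clock=0
Op 4: tick 5 -> clock=5.
Op 5: insert d.com -> 10.0.0.4 (expiry=5+13=18). clock=5
Op 6: tick 6 -> clock=11. purged={a.com,f.com}
Op 7: tick 2 -> clock=13.
Op 8: insert e.com -> 10.0.0.4 (expiry=13+13=26). clock=13
Op 9: tick 6 -> clock=19. purged={d.com}
Op 10: insert f.com -> 10.0.0.6 (expiry=19+14=33). clock=19
Op 11: insert c.com -> 10.0.0.6 (expiry=19+8=27). clock=19
lookup c.com: present, ip=10.0.0.6 expiry=27 > clock=19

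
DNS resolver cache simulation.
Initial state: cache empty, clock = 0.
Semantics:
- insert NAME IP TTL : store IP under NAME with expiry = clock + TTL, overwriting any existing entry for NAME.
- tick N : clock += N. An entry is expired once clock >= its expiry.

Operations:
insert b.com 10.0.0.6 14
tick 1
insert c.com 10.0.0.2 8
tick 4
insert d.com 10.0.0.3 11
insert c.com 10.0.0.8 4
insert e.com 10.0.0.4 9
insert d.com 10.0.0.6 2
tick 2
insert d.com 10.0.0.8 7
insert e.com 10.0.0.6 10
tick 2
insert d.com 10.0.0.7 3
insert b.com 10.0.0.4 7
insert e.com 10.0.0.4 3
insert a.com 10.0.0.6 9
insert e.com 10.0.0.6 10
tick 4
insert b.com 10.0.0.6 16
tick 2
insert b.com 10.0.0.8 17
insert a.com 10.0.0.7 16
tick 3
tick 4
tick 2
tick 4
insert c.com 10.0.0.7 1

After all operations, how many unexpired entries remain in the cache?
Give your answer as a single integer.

Answer: 3

Derivation:
Op 1: insert b.com -> 10.0.0.6 (expiry=0+14=14). clock=0
Op 2: tick 1 -> clock=1.
Op 3: insert c.com -> 10.0.0.2 (expiry=1+8=9). clock=1
Op 4: tick 4 -> clock=5.
Op 5: insert d.com -> 10.0.0.3 (expiry=5+11=16). clock=5
Op 6: insert c.com -> 10.0.0.8 (expiry=5+4=9). clock=5
Op 7: insert e.com -> 10.0.0.4 (expiry=5+9=14). clock=5
Op 8: insert d.com -> 10.0.0.6 (expiry=5+2=7). clock=5
Op 9: tick 2 -> clock=7. purged={d.com}
Op 10: insert d.com -> 10.0.0.8 (expiry=7+7=14). clock=7
Op 11: insert e.com -> 10.0.0.6 (expiry=7+10=17). clock=7
Op 12: tick 2 -> clock=9. purged={c.com}
Op 13: insert d.com -> 10.0.0.7 (expiry=9+3=12). clock=9
Op 14: insert b.com -> 10.0.0.4 (expiry=9+7=16). clock=9
Op 15: insert e.com -> 10.0.0.4 (expiry=9+3=12). clock=9
Op 16: insert a.com -> 10.0.0.6 (expiry=9+9=18). clock=9
Op 17: insert e.com -> 10.0.0.6 (expiry=9+10=19). clock=9
Op 18: tick 4 -> clock=13. purged={d.com}
Op 19: insert b.com -> 10.0.0.6 (expiry=13+16=29). clock=13
Op 20: tick 2 -> clock=15.
Op 21: insert b.com -> 10.0.0.8 (expiry=15+17=32). clock=15
Op 22: insert a.com -> 10.0.0.7 (expiry=15+16=31). clock=15
Op 23: tick 3 -> clock=18.
Op 24: tick 4 -> clock=22. purged={e.com}
Op 25: tick 2 -> clock=24.
Op 26: tick 4 -> clock=28.
Op 27: insert c.com -> 10.0.0.7 (expiry=28+1=29). clock=28
Final cache (unexpired): {a.com,b.com,c.com} -> size=3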